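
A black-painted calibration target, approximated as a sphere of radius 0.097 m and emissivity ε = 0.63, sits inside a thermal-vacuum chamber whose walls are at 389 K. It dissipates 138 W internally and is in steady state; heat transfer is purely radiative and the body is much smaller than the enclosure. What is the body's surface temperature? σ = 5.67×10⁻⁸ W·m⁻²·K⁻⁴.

For a small grey body in a large enclosure, net radiated power = εσA(T⁴ − T_w⁴).
Steady state: P = εσA(T⁴ − T_w⁴) with A = 4πr² = 0.1182 m².
T⁴ = P/(εσA) + T_w⁴ = 138/(0.63·5.67×10⁻⁸·0.1182) + (389)⁴
    = 3.267×10¹⁰ + 2.290×10¹⁰ = 5.557×10¹⁰ K⁴.

T ≈ 486 K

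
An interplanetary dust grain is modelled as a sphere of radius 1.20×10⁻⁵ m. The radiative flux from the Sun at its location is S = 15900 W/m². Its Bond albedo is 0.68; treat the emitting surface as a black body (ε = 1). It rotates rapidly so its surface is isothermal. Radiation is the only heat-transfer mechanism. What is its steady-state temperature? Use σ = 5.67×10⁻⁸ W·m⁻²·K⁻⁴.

At equilibrium, absorbed power = emitted power.
Absorbing cross-section = πr² = 4.524×10⁻¹⁰ m²; emitting surface = 4πr² = 1.810×10⁻⁹ m² (ratio 4).
(1−a)S·A_cross = εσ·A_surf·T⁴  ⇒  T⁴ = (1−a)S/(4σ).
T⁴ = 0.320·15900/(4·5.67×10⁻⁸) = 2.243×10¹⁰ K⁴.
T = (2.243×10¹⁰)^(1/4).

T ≈ 387 K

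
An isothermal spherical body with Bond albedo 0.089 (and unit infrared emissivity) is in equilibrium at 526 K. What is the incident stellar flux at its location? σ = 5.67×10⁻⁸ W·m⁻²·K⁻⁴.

S ≈ 19100 W/m²

(1−a)S·πr² = σ·4πr²·T⁴ ⇒ S = 4σT⁴/(1−a).
S = 4·5.67×10⁻⁸·7.655×10¹⁰/0.911.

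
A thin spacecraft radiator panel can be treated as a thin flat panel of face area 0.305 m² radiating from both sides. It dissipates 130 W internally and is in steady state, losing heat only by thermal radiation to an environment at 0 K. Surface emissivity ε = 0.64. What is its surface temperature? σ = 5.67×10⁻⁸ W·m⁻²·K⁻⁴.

T ≈ 277 K

Steady state: internal power = radiated power, P = εσA T⁴.
Radiating area A = 2·0.305 = 0.6100 m².
T⁴ = P/(εσA) = 130/(0.64·5.67×10⁻⁸·0.6100) = 5.873×10⁹ K⁴.
T = (5.873×10⁹)^(1/4).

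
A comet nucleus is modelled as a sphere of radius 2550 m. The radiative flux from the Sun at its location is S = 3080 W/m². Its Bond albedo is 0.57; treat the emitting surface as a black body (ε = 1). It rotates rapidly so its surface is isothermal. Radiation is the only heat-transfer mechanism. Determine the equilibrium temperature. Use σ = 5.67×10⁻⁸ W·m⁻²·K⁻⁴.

T ≈ 276 K

At equilibrium, absorbed power = emitted power.
Absorbing cross-section = πr² = 2.043×10⁷ m²; emitting surface = 4πr² = 8.171×10⁷ m² (ratio 4).
(1−a)S·A_cross = εσ·A_surf·T⁴  ⇒  T⁴ = (1−a)S/(4σ).
T⁴ = 0.430·3080/(4·5.67×10⁻⁸) = 5.840×10⁹ K⁴.
T = (5.840×10⁹)^(1/4).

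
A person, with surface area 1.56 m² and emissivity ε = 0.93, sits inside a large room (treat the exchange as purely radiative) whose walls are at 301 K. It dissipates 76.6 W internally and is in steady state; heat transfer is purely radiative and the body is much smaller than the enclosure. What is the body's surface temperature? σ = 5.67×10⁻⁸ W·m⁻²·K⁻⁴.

For a small grey body in a large enclosure, net radiated power = εσA(T⁴ − T_w⁴).
Steady state: P = εσA(T⁴ − T_w⁴) with A = 1.56 m².
T⁴ = P/(εσA) + T_w⁴ = 76.6/(0.93·5.67×10⁻⁸·1.560) + (301)⁴
    = 9.312×10⁸ + 8.209×10⁹ = 9.140×10⁹ K⁴.

T ≈ 309 K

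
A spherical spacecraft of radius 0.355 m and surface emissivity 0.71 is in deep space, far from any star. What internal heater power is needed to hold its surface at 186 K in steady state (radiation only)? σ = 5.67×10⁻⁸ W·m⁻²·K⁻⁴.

P = εσ·4πr²·T⁴.
4πr² = 1.584 m²; T⁴ = 1.197×10⁹ K⁴.
P = 0.71·5.67×10⁻⁸·1.584·1.197×10⁹.

P ≈ 76.3 W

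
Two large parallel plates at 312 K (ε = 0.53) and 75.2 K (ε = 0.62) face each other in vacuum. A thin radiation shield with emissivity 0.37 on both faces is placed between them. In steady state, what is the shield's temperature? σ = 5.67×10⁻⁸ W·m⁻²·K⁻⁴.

T_s ≈ 260 K

In steady state the net flux on the hot side equals that on the cold side.
σ(T₁⁴−T_s⁴)/D₁ = σ(T_s⁴−T₂⁴)/D₂, with D₁ = 1/ε₁+1/ε_s−1 = 3.589, D₂ = 1/ε_s+1/ε₂−1 = 3.316.
Solve for T_s⁴: T_s⁴ = (D₂·T₁⁴ + D₁·T₂⁴)/(D₁+D₂) = 4.567×10⁹ K⁴.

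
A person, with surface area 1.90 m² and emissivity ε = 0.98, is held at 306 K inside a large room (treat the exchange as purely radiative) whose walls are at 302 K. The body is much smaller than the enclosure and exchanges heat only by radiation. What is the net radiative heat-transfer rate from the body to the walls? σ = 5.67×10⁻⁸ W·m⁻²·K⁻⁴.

For a small grey body in a large enclosure: P_net = εσA(T_body⁴ − T_wall⁴).
A = 1.90 m²; T_body⁴ − T_wall⁴ = 8.768×10⁹ − 8.318×10⁹ = 4.495×10⁸ K⁴.
|P_net| = 0.98·5.67×10⁻⁸·1.900·4.495×10⁸.

P_net ≈ 47.5 W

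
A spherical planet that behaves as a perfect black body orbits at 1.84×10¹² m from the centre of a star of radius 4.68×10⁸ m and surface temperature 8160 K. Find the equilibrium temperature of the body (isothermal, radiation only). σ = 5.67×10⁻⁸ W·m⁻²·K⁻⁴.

The star's surface emits σT_*⁴; at distance d the flux is S = σT_*⁴(R_*/d)².
S = 5.67×10⁻⁸·(8160)⁴·(4.68×10⁸/1.84×10¹²)² = 16.26 W/m².
For an isothermal sphere T⁴ = (1−a)S/(4σ) = 7.171×10⁷ K⁴.

T ≈ 92.0 K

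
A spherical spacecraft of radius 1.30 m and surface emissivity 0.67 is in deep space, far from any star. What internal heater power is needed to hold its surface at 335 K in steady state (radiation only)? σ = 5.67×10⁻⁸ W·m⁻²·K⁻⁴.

P ≈ 10200 W

P = εσ·4πr²·T⁴.
4πr² = 21.24 m²; T⁴ = 1.259×10¹⁰ K⁴.
P = 0.67·5.67×10⁻⁸·21.24·1.259×10¹⁰.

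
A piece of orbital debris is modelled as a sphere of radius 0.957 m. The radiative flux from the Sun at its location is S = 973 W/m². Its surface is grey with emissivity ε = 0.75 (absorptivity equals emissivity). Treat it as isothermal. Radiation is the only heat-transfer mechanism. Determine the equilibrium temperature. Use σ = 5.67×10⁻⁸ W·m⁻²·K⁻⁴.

T ≈ 256 K

At equilibrium, absorbed power = emitted power.
Absorbing cross-section = πr² = 2.877 m²; emitting surface = 4πr² = 11.51 m² (ratio 4).
εS·A_cross = εσ·A_surf·T⁴  ⇒  T⁴ = S/(4σ)   (ε cancels).
T⁴ = 973/(4·5.67×10⁻⁸) = 4.290×10⁹ K⁴.
T = (4.290×10⁹)^(1/4).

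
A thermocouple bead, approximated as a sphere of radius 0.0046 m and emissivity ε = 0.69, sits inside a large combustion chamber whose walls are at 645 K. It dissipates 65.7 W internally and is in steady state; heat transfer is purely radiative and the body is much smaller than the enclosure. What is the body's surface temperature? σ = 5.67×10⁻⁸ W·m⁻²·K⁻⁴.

For a small grey body in a large enclosure, net radiated power = εσA(T⁴ − T_w⁴).
Steady state: P = εσA(T⁴ − T_w⁴) with A = 4πr² = 2.659×10⁻⁴ m².
T⁴ = P/(εσA) + T_w⁴ = 65.7/(0.69·5.67×10⁻⁸·2.659×10⁻⁴) + (645)⁴
    = 6.315×10¹² + 1.731×10¹¹ = 6.489×10¹² K⁴.

T ≈ 1600 K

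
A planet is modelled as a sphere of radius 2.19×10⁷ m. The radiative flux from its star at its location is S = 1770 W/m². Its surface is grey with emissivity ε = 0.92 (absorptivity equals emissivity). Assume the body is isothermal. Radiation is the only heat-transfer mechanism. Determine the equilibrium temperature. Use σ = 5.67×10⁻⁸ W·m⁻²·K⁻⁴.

At equilibrium, absorbed power = emitted power.
Absorbing cross-section = πr² = 1.507×10¹⁵ m²; emitting surface = 4πr² = 6.027×10¹⁵ m² (ratio 4).
εS·A_cross = εσ·A_surf·T⁴  ⇒  T⁴ = S/(4σ)   (ε cancels).
T⁴ = 1770/(4·5.67×10⁻⁸) = 7.804×10⁹ K⁴.
T = (7.804×10⁹)^(1/4).

T ≈ 297 K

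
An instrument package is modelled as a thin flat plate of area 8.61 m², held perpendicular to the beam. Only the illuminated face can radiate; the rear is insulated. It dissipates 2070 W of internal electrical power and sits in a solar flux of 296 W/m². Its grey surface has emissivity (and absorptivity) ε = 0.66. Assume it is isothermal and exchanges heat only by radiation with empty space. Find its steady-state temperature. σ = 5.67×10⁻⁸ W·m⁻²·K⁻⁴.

T ≈ 328 K

At steady state, absorbed solar power + internal power = radiated power.
Absorbed: α·S·A_cross = 0.66·296·8.610 = 1682 W (cross-section A).
Total input = 1682 + 2070 = 3752 W.
Radiated: εσ·A_surf·T⁴ with A_surf = A = 8.610 m².
T⁴ = 3752/(0.66·5.67×10⁻⁸·8.610) = 1.164×10¹⁰ K⁴.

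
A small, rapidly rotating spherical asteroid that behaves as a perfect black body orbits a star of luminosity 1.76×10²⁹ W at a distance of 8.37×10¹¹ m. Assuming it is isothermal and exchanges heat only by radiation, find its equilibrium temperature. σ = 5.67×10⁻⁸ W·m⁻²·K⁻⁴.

T ≈ 545 K

First find the stellar flux at distance d: S = L/(4πd²) = 1.76×10²⁹/(4π·(8.37×10¹¹)²) = 19990 W/m².
For an isothermal sphere, absorbed (1−a)S·πr² = emitted σ·4πr²·T⁴, so T⁴ = (1−a)S/(4σ).
T⁴ = 1.00·19990/(4·5.67×10⁻⁸) = 8.815×10¹⁰ K⁴.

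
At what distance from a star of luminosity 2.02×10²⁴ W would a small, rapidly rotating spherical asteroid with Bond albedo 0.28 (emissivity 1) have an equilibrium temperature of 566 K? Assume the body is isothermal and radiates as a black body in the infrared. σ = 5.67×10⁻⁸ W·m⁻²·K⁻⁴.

d ≈ 2.23×10⁹ m

For an isothermal black-emitting sphere, (1−a)S·πr² = σ·4πr²·T⁴ ⇒ S = 4σT⁴/(1−a).
S = 4·5.67×10⁻⁸·(566)⁴/0.720 = 32330 W/m².
Flux falls as S = L/(4πd²), so d = √(L/(4πS)) = √(2.02×10²⁴/(4π·32330)).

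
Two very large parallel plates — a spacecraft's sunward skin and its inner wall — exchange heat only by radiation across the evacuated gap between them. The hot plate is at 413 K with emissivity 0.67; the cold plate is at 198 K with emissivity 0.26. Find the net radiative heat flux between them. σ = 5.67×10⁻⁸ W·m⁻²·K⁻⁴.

q ≈ 360 W/m²

For two infinite grey parallel plates, q = σ(T₁⁴ − T₂⁴)/(1/ε₁ + 1/ε₂ − 1).
T₁⁴ − T₂⁴ = 2.909×10¹⁰ − 1.537×10⁹ = 2.756×10¹⁰ K⁴.
1/ε₁ + 1/ε₂ − 1 = 1.493 + 3.846 − 1 = 4.339.
q = 5.67×10⁻⁸ × 2.756×10¹⁰ / 4.339.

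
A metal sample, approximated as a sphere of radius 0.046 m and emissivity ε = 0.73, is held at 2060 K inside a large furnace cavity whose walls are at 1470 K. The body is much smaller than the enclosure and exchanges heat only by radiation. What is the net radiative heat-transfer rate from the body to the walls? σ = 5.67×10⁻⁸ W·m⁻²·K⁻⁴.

For a small grey body in a large enclosure: P_net = εσA(T_body⁴ − T_wall⁴).
A = 4πr² = 0.02659 m²; T_body⁴ − T_wall⁴ = 1.801×10¹³ − 4.669×10¹² = 1.334×10¹³ K⁴.
|P_net| = 0.73·5.67×10⁻⁸·0.02659·1.334×10¹³.

P_net ≈ 14700 W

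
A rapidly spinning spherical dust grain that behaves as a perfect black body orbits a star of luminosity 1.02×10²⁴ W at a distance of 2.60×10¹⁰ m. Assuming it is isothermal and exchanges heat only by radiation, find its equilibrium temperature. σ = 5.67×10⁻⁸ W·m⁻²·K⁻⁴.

First find the stellar flux at distance d: S = L/(4πd²) = 1.02×10²⁴/(4π·(2.60×10¹⁰)²) = 120.1 W/m².
For an isothermal sphere, absorbed (1−a)S·πr² = emitted σ·4πr²·T⁴, so T⁴ = (1−a)S/(4σ).
T⁴ = 1.00·120.1/(4·5.67×10⁻⁸) = 5.294×10⁸ K⁴.

T ≈ 152 K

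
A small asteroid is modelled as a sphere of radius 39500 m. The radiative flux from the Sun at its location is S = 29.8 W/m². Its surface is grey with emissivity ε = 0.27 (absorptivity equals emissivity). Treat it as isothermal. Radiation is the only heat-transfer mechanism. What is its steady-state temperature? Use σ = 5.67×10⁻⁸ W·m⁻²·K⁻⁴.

T ≈ 107 K

At equilibrium, absorbed power = emitted power.
Absorbing cross-section = πr² = 4.902×10⁹ m²; emitting surface = 4πr² = 1.961×10¹⁰ m² (ratio 4).
εS·A_cross = εσ·A_surf·T⁴  ⇒  T⁴ = S/(4σ)   (ε cancels).
T⁴ = 29.8/(4·5.67×10⁻⁸) = 1.314×10⁸ K⁴.
T = (1.314×10⁸)^(1/4).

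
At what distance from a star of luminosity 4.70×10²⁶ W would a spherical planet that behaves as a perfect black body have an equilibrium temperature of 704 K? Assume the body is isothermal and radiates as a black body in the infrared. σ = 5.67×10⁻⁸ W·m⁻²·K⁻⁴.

d ≈ 2.59×10¹⁰ m

For an isothermal black-emitting sphere, (1−a)S·πr² = σ·4πr²·T⁴ ⇒ S = 4σT⁴/(1−a).
S = 4·5.67×10⁻⁸·(704)⁴/1.00 = 55710 W/m².
Flux falls as S = L/(4πd²), so d = √(L/(4πS)) = √(4.70×10²⁶/(4π·55710)).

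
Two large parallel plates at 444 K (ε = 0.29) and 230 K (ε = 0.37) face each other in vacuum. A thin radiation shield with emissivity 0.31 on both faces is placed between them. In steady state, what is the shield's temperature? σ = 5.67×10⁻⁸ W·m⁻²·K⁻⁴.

In steady state the net flux on the hot side equals that on the cold side.
σ(T₁⁴−T_s⁴)/D₁ = σ(T_s⁴−T₂⁴)/D₂, with D₁ = 1/ε₁+1/ε_s−1 = 5.674, D₂ = 1/ε_s+1/ε₂−1 = 4.929.
Solve for T_s⁴: T_s⁴ = (D₂·T₁⁴ + D₁·T₂⁴)/(D₁+D₂) = 1.956×10¹⁰ K⁴.

T_s ≈ 374 K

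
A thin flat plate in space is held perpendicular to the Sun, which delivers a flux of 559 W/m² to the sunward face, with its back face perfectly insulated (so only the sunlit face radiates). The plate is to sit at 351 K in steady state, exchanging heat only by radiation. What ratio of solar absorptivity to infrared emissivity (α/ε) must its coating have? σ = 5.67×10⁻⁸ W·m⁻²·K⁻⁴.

Balance: αS·A = εσ·1A·T⁴ ⇒ α/ε = σT⁴/S.
α/ε = 5.67×10⁻⁸·(351)⁴/559 = 5.67×10⁻⁸·1.518×10¹⁰/559.

α/ε ≈ 1.54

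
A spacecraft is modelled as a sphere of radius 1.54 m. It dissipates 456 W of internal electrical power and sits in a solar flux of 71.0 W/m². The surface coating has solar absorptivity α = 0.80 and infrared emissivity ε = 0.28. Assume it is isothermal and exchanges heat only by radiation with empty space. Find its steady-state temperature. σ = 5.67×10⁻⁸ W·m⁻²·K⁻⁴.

T ≈ 208 K

At steady state, absorbed solar power + internal power = radiated power.
Absorbed: α·S·A_cross = 0.80·71.0·7.451 = 423.2 W (cross-section πr²).
Total input = 423.2 + 456 = 879.2 W.
Radiated: εσ·A_surf·T⁴ with A_surf = 4πr² = 29.80 m².
T⁴ = 879.2/(0.28·5.67×10⁻⁸·29.80) = 1.858×10⁹ K⁴.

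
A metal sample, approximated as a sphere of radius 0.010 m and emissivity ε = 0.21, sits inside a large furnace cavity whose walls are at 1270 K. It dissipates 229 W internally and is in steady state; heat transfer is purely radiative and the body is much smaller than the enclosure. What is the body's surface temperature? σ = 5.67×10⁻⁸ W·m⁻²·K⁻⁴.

T ≈ 2060 K

For a small grey body in a large enclosure, net radiated power = εσA(T⁴ − T_w⁴).
Steady state: P = εσA(T⁴ − T_w⁴) with A = 4πr² = 0.001257 m².
T⁴ = P/(εσA) + T_w⁴ = 229/(0.21·5.67×10⁻⁸·0.001257) + (1270)⁴
    = 1.530×10¹³ + 2.601×10¹² = 1.791×10¹³ K⁴.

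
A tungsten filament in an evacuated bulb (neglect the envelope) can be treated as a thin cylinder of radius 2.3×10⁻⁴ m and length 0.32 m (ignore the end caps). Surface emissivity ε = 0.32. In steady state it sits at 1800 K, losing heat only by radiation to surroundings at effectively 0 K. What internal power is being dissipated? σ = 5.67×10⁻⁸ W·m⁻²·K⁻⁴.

Steady state: P = εσA T⁴.
A = 2πrL = 4.624×10⁻⁴ m²; T⁴ = (1800)⁴ = 1.050×10¹³ K⁴.
P = 0.32 × 5.67×10⁻⁸ × 4.624×10⁻⁴ × 1.050×10¹³.

P ≈ 88.1 W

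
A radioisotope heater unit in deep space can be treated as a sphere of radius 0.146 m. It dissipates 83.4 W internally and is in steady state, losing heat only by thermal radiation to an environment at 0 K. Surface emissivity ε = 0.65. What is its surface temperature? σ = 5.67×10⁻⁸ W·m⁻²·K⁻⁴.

T ≈ 303 K

Steady state: internal power = radiated power, P = εσA T⁴.
Radiating area A = 4πr² = 0.2679 m².
T⁴ = P/(εσA) = 83.4/(0.65·5.67×10⁻⁸·0.2679) = 8.448×10⁹ K⁴.
T = (8.448×10⁹)^(1/4).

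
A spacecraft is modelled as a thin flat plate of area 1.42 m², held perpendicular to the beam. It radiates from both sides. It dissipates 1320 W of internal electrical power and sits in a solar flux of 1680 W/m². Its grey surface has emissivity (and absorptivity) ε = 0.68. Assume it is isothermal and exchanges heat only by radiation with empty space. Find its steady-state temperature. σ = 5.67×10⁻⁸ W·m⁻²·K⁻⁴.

At steady state, absorbed solar power + internal power = radiated power.
Absorbed: α·S·A_cross = 0.68·1680·1.420 = 1622 W (cross-section A).
Total input = 1622 + 1320 = 2942 W.
Radiated: εσ·A_surf·T⁴ with A_surf = 2A = 2.840 m².
T⁴ = 2942/(0.68·5.67×10⁻⁸·2.840) = 2.687×10¹⁰ K⁴.

T ≈ 405 K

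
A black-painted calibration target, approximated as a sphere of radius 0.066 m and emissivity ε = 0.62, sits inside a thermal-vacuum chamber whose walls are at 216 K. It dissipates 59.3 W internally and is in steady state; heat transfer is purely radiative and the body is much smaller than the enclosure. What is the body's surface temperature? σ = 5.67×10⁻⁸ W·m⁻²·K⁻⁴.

T ≈ 426 K

For a small grey body in a large enclosure, net radiated power = εσA(T⁴ − T_w⁴).
Steady state: P = εσA(T⁴ − T_w⁴) with A = 4πr² = 0.05474 m².
T⁴ = P/(εσA) + T_w⁴ = 59.3/(0.62·5.67×10⁻⁸·0.05474) + (216)⁴
    = 3.082×10¹⁰ + 2.177×10⁹ = 3.299×10¹⁰ K⁴.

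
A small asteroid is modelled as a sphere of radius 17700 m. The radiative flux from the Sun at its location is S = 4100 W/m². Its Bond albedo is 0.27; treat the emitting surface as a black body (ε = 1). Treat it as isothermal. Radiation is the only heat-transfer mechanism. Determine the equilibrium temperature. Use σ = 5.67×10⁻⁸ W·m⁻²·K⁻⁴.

T ≈ 339 K

At equilibrium, absorbed power = emitted power.
Absorbing cross-section = πr² = 9.842×10⁸ m²; emitting surface = 4πr² = 3.937×10⁹ m² (ratio 4).
(1−a)S·A_cross = εσ·A_surf·T⁴  ⇒  T⁴ = (1−a)S/(4σ).
T⁴ = 0.730·4100/(4·5.67×10⁻⁸) = 1.320×10¹⁰ K⁴.
T = (1.320×10¹⁰)^(1/4).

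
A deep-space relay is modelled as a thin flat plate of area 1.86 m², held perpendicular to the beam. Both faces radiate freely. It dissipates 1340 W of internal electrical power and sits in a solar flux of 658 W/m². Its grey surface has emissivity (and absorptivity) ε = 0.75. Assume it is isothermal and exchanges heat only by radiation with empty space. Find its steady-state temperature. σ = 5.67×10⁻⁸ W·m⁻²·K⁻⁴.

At steady state, absorbed solar power + internal power = radiated power.
Absorbed: α·S·A_cross = 0.75·658·1.860 = 917.9 W (cross-section A).
Total input = 917.9 + 1340 = 2258 W.
Radiated: εσ·A_surf·T⁴ with A_surf = 2A = 3.720 m².
T⁴ = 2258/(0.75·5.67×10⁻⁸·3.720) = 1.427×10¹⁰ K⁴.

T ≈ 346 K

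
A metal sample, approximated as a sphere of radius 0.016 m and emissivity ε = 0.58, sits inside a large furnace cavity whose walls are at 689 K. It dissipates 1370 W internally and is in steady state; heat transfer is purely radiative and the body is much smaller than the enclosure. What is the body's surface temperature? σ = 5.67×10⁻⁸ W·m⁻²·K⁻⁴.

For a small grey body in a large enclosure, net radiated power = εσA(T⁴ − T_w⁴).
Steady state: P = εσA(T⁴ − T_w⁴) with A = 4πr² = 0.003217 m².
T⁴ = P/(εσA) + T_w⁴ = 1370/(0.58·5.67×10⁻⁸·0.003217) + (689)⁴
    = 1.295×10¹³ + 2.254×10¹¹ = 1.318×10¹³ K⁴.

T ≈ 1910 K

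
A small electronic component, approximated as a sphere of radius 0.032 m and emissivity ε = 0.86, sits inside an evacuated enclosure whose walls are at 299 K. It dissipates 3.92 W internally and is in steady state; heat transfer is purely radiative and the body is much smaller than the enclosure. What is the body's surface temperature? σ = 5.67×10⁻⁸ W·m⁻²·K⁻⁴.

T ≈ 345 K

For a small grey body in a large enclosure, net radiated power = εσA(T⁴ − T_w⁴).
Steady state: P = εσA(T⁴ − T_w⁴) with A = 4πr² = 0.01287 m².
T⁴ = P/(εσA) + T_w⁴ = 3.92/(0.86·5.67×10⁻⁸·0.01287) + (299)⁴
    = 6.247×10⁹ + 7.993×10⁹ = 1.424×10¹⁰ K⁴.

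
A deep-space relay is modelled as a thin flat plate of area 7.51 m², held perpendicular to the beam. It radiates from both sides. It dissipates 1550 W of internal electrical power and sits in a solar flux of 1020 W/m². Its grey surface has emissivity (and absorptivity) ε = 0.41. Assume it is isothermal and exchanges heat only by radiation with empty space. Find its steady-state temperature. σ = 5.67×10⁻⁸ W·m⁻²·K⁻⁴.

T ≈ 340 K

At steady state, absorbed solar power + internal power = radiated power.
Absorbed: α·S·A_cross = 0.41·1020·7.510 = 3141 W (cross-section A).
Total input = 3141 + 1550 = 4691 W.
Radiated: εσ·A_surf·T⁴ with A_surf = 2A = 15.02 m².
T⁴ = 4691/(0.41·5.67×10⁻⁸·15.02) = 1.343×10¹⁰ K⁴.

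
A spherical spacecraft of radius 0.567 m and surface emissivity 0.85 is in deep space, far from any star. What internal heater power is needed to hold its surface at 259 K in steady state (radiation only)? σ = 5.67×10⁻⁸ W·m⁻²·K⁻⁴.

P ≈ 876 W

P = εσ·4πr²·T⁴.
4πr² = 4.040 m²; T⁴ = 4.500×10⁹ K⁴.
P = 0.85·5.67×10⁻⁸·4.040·4.500×10⁹.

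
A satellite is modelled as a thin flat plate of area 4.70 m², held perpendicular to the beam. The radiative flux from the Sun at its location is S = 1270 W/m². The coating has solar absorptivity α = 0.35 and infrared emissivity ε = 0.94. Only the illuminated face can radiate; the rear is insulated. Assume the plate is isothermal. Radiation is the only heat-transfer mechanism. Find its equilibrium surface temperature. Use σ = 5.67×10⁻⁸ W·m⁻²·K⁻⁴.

At equilibrium, absorbed power = emitted power.
Absorbing cross-section = A = 4.700 m²; emitting surface = A = 4.700 m² (ratio 1).
αS·A_cross = εσ·A_surf·T⁴  ⇒  T⁴ = αS/(ε·1σ).
T⁴ = 0.350·1270/(0.94·1·5.67×10⁻⁸) = 8.340×10⁹ K⁴.
T = (8.340×10⁹)^(1/4).

T ≈ 302 K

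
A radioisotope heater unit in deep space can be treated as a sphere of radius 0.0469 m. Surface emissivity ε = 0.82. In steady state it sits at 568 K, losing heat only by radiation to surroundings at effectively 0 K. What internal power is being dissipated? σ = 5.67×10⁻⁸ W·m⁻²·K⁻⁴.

P ≈ 134 W

Steady state: P = εσA T⁴.
A = 4πr² = 0.02764 m²; T⁴ = (568)⁴ = 1.041×10¹¹ K⁴.
P = 0.82 × 5.67×10⁻⁸ × 0.02764 × 1.041×10¹¹.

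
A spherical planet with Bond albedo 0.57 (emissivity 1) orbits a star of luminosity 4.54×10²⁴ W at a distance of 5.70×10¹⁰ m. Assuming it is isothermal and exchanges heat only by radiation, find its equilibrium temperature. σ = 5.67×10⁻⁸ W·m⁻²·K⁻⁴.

First find the stellar flux at distance d: S = L/(4πd²) = 4.54×10²⁴/(4π·(5.70×10¹⁰)²) = 111.2 W/m².
For an isothermal sphere, absorbed (1−a)S·πr² = emitted σ·4πr²·T⁴, so T⁴ = (1−a)S/(4σ).
T⁴ = 0.430·111.2/(4·5.67×10⁻⁸) = 2.108×10⁸ K⁴.

T ≈ 120 K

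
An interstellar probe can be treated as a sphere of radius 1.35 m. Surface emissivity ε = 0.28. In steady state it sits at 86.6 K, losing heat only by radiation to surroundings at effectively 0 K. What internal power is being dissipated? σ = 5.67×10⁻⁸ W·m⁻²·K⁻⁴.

P ≈ 20.4 W

Steady state: P = εσA T⁴.
A = 4πr² = 22.90 m²; T⁴ = (86.6)⁴ = 5.624×10⁷ K⁴.
P = 0.28 × 5.67×10⁻⁸ × 22.90 × 5.624×10⁷.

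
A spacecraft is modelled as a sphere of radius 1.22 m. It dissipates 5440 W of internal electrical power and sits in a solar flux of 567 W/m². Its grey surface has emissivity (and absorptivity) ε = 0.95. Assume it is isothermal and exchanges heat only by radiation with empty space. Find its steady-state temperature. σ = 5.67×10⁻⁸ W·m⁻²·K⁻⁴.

At steady state, absorbed solar power + internal power = radiated power.
Absorbed: α·S·A_cross = 0.95·567·4.676 = 2519 W (cross-section πr²).
Total input = 2519 + 5440 = 7959 W.
Radiated: εσ·A_surf·T⁴ with A_surf = 4πr² = 18.70 m².
T⁴ = 7959/(0.95·5.67×10⁻⁸·18.70) = 7.900×10⁹ K⁴.

T ≈ 298 K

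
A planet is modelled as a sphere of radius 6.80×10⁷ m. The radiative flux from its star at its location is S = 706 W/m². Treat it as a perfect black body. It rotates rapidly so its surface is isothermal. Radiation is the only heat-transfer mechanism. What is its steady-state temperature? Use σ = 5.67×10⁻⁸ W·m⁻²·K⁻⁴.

At equilibrium, absorbed power = emitted power.
Absorbing cross-section = πr² = 1.453×10¹⁶ m²; emitting surface = 4πr² = 5.811×10¹⁶ m² (ratio 4).
S·A_cross = εσ·A_surf·T⁴  ⇒  T⁴ = S/(4σ).
T⁴ = 1.00·706/(4·5.67×10⁻⁸) = 3.113×10⁹ K⁴.
T = (3.113×10⁹)^(1/4).

T ≈ 236 K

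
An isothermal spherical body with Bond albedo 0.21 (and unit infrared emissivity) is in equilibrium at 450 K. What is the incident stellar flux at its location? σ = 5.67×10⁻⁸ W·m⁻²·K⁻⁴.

S ≈ 11800 W/m²

(1−a)S·πr² = σ·4πr²·T⁴ ⇒ S = 4σT⁴/(1−a).
S = 4·5.67×10⁻⁸·4.101×10¹⁰/0.790.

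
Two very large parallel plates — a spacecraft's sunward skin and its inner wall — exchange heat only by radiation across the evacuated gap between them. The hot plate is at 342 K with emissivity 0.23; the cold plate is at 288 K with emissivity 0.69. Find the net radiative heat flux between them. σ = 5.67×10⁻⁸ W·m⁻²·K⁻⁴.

q ≈ 80.4 W/m²

For two infinite grey parallel plates, q = σ(T₁⁴ − T₂⁴)/(1/ε₁ + 1/ε₂ − 1).
T₁⁴ − T₂⁴ = 1.368×10¹⁰ − 6.880×10⁹ = 6.801×10⁹ K⁴.
1/ε₁ + 1/ε₂ − 1 = 4.348 + 1.449 − 1 = 4.797.
q = 5.67×10⁻⁸ × 6.801×10⁹ / 4.797.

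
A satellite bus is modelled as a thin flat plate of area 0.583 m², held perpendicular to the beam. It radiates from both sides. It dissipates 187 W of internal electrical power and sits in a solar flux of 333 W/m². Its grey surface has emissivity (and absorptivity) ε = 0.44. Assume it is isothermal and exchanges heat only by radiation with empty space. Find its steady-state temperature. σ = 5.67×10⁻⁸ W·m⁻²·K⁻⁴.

T ≈ 311 K

At steady state, absorbed solar power + internal power = radiated power.
Absorbed: α·S·A_cross = 0.44·333·0.5830 = 85.42 W (cross-section A).
Total input = 85.42 + 187 = 272.4 W.
Radiated: εσ·A_surf·T⁴ with A_surf = 2A = 1.166 m².
T⁴ = 272.4/(0.44·5.67×10⁻⁸·1.166) = 9.365×10⁹ K⁴.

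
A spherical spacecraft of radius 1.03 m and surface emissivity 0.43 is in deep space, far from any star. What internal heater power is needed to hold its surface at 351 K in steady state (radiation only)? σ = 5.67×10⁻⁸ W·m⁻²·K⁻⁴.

P = εσ·4πr²·T⁴.
4πr² = 13.33 m²; T⁴ = 1.518×10¹⁰ K⁴.
P = 0.43·5.67×10⁻⁸·13.33·1.518×10¹⁰.

P ≈ 4930 W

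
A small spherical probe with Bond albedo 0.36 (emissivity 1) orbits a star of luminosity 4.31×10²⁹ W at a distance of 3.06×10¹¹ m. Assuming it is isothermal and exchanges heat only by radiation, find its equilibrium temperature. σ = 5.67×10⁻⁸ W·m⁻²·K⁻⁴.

First find the stellar flux at distance d: S = L/(4πd²) = 4.31×10²⁹/(4π·(3.06×10¹¹)²) = 3.663×10⁵ W/m².
For an isothermal sphere, absorbed (1−a)S·πr² = emitted σ·4πr²·T⁴, so T⁴ = (1−a)S/(4σ).
T⁴ = 0.640·3.663×10⁵/(4·5.67×10⁻⁸) = 1.034×10¹² K⁴.

T ≈ 1010 K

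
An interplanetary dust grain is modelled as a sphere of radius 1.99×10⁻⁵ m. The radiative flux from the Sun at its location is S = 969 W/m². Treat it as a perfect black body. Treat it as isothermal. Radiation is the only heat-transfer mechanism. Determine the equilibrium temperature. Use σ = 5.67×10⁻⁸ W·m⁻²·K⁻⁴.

T ≈ 256 K

At equilibrium, absorbed power = emitted power.
Absorbing cross-section = πr² = 1.244×10⁻⁹ m²; emitting surface = 4πr² = 4.976×10⁻⁹ m² (ratio 4).
S·A_cross = εσ·A_surf·T⁴  ⇒  T⁴ = S/(4σ).
T⁴ = 1.00·969/(4·5.67×10⁻⁸) = 4.272×10⁹ K⁴.
T = (4.272×10⁹)^(1/4).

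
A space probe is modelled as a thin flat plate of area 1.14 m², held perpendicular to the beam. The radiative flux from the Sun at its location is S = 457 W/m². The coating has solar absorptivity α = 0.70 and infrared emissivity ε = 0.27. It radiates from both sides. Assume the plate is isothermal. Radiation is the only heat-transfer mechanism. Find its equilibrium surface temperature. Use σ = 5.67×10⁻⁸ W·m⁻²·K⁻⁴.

T ≈ 320 K

At equilibrium, absorbed power = emitted power.
Absorbing cross-section = A = 1.140 m²; emitting surface = 2A = 2.280 m² (ratio 2).
αS·A_cross = εσ·A_surf·T⁴  ⇒  T⁴ = αS/(ε·2σ).
T⁴ = 0.700·457/(0.27·2·5.67×10⁻⁸) = 1.045×10¹⁰ K⁴.
T = (1.045×10¹⁰)^(1/4).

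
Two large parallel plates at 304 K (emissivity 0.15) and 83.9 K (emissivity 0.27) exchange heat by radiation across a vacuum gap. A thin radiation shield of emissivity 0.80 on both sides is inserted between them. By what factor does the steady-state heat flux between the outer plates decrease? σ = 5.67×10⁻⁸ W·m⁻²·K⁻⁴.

factor ≈ 1.16

Without shield: q₀ = σΔ(T⁴)/(1/ε₁+1/ε₂−1) with denominator 9.370.
With shield the two gaps are in series; the resistances add: (1/ε₁+1/ε_s−1)+(1/ε_s+1/ε₂−1) = 6.917+3.954 = 10.87.
Heat-flux ratio q₀/q = 10.87/9.370.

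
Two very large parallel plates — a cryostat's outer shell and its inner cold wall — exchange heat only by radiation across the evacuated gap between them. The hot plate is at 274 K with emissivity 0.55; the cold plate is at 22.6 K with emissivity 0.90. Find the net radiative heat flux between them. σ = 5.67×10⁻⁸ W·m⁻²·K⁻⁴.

For two infinite grey parallel plates, q = σ(T₁⁴ − T₂⁴)/(1/ε₁ + 1/ε₂ − 1).
T₁⁴ − T₂⁴ = 5.636×10⁹ − 2.609×10⁵ = 5.636×10⁹ K⁴.
1/ε₁ + 1/ε₂ − 1 = 1.818 + 1.111 − 1 = 1.929.
q = 5.67×10⁻⁸ × 5.636×10⁹ / 1.929.

q ≈ 166 W/m²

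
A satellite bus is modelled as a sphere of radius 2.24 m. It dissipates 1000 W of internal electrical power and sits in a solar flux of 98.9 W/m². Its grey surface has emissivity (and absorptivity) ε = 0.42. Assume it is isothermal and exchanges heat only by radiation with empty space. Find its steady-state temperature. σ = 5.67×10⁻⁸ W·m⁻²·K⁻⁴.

T ≈ 182 K

At steady state, absorbed solar power + internal power = radiated power.
Absorbed: α·S·A_cross = 0.42·98.9·15.76 = 654.8 W (cross-section πr²).
Total input = 654.8 + 1000 = 1655 W.
Radiated: εσ·A_surf·T⁴ with A_surf = 4πr² = 63.05 m².
T⁴ = 1655/(0.42·5.67×10⁻⁸·63.05) = 1.102×10⁹ K⁴.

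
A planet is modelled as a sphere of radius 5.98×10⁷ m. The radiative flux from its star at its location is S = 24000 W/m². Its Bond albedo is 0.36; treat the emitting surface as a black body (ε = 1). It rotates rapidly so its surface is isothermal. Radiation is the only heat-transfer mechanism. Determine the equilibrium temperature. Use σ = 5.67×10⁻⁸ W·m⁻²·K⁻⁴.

T ≈ 510 K

At equilibrium, absorbed power = emitted power.
Absorbing cross-section = πr² = 1.123×10¹⁶ m²; emitting surface = 4πr² = 4.494×10¹⁶ m² (ratio 4).
(1−a)S·A_cross = εσ·A_surf·T⁴  ⇒  T⁴ = (1−a)S/(4σ).
T⁴ = 0.640·24000/(4·5.67×10⁻⁸) = 6.772×10¹⁰ K⁴.
T = (6.772×10¹⁰)^(1/4).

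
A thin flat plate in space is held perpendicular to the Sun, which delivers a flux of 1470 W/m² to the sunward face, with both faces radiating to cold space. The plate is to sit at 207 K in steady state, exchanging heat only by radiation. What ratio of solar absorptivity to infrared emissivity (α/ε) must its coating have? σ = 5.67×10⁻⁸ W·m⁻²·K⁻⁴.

Balance: αS·A = εσ·2A·T⁴ ⇒ α/ε = 2σT⁴/S.
α/ε = 2·5.67×10⁻⁸·(207)⁴/1470 = 2·5.67×10⁻⁸·1.836×10⁹/1470.

α/ε ≈ 0.142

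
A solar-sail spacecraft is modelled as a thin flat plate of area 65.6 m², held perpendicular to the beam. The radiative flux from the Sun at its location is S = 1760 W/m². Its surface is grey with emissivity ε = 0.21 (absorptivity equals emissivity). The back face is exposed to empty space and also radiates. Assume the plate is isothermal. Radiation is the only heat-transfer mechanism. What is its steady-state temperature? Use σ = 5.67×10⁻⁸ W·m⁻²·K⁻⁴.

T ≈ 353 K

At equilibrium, absorbed power = emitted power.
Absorbing cross-section = A = 65.60 m²; emitting surface = 2A = 131.2 m² (ratio 2).
εS·A_cross = εσ·A_surf·T⁴  ⇒  T⁴ = S/(2σ)   (ε cancels).
T⁴ = 1760/(2·5.67×10⁻⁸) = 1.552×10¹⁰ K⁴.
T = (1.552×10¹⁰)^(1/4).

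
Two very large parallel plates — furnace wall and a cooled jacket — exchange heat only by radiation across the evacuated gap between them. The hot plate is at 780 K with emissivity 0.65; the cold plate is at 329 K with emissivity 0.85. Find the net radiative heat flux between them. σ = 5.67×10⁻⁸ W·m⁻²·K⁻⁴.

q ≈ 11900 W/m²

For two infinite grey parallel plates, q = σ(T₁⁴ − T₂⁴)/(1/ε₁ + 1/ε₂ − 1).
T₁⁴ − T₂⁴ = 3.702×10¹¹ − 1.172×10¹⁰ = 3.584×10¹¹ K⁴.
1/ε₁ + 1/ε₂ − 1 = 1.538 + 1.176 − 1 = 1.715.
q = 5.67×10⁻⁸ × 3.584×10¹¹ / 1.715.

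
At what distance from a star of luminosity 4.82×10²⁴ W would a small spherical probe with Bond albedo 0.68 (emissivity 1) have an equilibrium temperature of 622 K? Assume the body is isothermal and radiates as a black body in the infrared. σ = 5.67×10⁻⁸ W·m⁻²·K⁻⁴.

d ≈ 1.90×10⁹ m

For an isothermal black-emitting sphere, (1−a)S·πr² = σ·4πr²·T⁴ ⇒ S = 4σT⁴/(1−a).
S = 4·5.67×10⁻⁸·(622)⁴/0.320 = 1.061×10⁵ W/m².
Flux falls as S = L/(4πd²), so d = √(L/(4πS)) = √(4.82×10²⁴/(4π·1.061×10⁵)).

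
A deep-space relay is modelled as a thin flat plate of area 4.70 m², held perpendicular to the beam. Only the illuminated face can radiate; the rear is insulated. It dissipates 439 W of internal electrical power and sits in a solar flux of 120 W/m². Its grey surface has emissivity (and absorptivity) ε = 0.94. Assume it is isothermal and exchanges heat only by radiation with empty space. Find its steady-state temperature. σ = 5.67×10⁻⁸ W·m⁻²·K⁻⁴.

T ≈ 249 K

At steady state, absorbed solar power + internal power = radiated power.
Absorbed: α·S·A_cross = 0.94·120·4.700 = 530.2 W (cross-section A).
Total input = 530.2 + 439 = 969.2 W.
Radiated: εσ·A_surf·T⁴ with A_surf = A = 4.700 m².
T⁴ = 969.2/(0.94·5.67×10⁻⁸·4.700) = 3.869×10⁹ K⁴.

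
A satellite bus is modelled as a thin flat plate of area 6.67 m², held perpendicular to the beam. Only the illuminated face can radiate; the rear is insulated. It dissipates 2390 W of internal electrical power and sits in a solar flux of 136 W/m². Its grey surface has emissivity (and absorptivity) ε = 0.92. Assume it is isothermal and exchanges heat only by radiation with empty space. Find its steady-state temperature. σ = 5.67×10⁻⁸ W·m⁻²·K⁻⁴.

At steady state, absorbed solar power + internal power = radiated power.
Absorbed: α·S·A_cross = 0.92·136·6.670 = 834.6 W (cross-section A).
Total input = 834.6 + 2390 = 3225 W.
Radiated: εσ·A_surf·T⁴ with A_surf = A = 6.670 m².
T⁴ = 3225/(0.92·5.67×10⁻⁸·6.670) = 9.268×10⁹ K⁴.

T ≈ 310 K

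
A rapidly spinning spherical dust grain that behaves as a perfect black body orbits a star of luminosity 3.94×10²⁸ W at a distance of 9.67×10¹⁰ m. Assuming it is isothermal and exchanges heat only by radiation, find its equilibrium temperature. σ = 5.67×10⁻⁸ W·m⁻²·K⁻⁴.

T ≈ 1100 K

First find the stellar flux at distance d: S = L/(4πd²) = 3.94×10²⁸/(4π·(9.67×10¹⁰)²) = 3.353×10⁵ W/m².
For an isothermal sphere, absorbed (1−a)S·πr² = emitted σ·4πr²·T⁴, so T⁴ = (1−a)S/(4σ).
T⁴ = 1.00·3.353×10⁵/(4·5.67×10⁻⁸) = 1.478×10¹² K⁴.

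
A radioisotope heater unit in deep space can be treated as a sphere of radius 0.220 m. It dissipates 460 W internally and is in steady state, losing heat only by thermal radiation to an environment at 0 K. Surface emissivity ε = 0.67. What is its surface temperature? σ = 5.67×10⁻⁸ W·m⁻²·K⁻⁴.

T ≈ 376 K

Steady state: internal power = radiated power, P = εσA T⁴.
Radiating area A = 4πr² = 0.6082 m².
T⁴ = P/(εσA) = 460/(0.67·5.67×10⁻⁸·0.6082) = 1.991×10¹⁰ K⁴.
T = (1.991×10¹⁰)^(1/4).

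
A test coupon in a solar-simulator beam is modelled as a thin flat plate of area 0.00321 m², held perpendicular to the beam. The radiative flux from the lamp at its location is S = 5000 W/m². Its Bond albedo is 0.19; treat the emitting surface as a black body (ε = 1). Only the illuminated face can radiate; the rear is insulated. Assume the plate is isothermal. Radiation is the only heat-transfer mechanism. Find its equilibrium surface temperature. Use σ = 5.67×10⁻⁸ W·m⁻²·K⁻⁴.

At equilibrium, absorbed power = emitted power.
Absorbing cross-section = A = 0.003210 m²; emitting surface = A = 0.003210 m² (ratio 1).
(1−a)S·A_cross = εσ·A_surf·T⁴  ⇒  T⁴ = (1−a)S/(1σ).
T⁴ = 0.810·5000/(1·5.67×10⁻⁸) = 7.143×10¹⁰ K⁴.
T = (7.143×10¹⁰)^(1/4).

T ≈ 517 K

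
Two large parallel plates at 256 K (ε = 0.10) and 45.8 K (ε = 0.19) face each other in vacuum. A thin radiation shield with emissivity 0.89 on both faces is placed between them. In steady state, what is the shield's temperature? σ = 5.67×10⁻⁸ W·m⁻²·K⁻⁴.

In steady state the net flux on the hot side equals that on the cold side.
σ(T₁⁴−T_s⁴)/D₁ = σ(T_s⁴−T₂⁴)/D₂, with D₁ = 1/ε₁+1/ε_s−1 = 10.12, D₂ = 1/ε_s+1/ε₂−1 = 5.387.
Solve for T_s⁴: T_s⁴ = (D₂·T₁⁴ + D₁·T₂⁴)/(D₁+D₂) = 1.495×10⁹ K⁴.

T_s ≈ 197 K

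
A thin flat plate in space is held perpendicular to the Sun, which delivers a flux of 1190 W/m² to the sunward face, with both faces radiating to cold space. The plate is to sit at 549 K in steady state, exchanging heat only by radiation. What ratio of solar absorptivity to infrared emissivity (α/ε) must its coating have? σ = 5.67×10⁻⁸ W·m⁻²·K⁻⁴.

Balance: αS·A = εσ·2A·T⁴ ⇒ α/ε = 2σT⁴/S.
α/ε = 2·5.67×10⁻⁸·(549)⁴/1190 = 2·5.67×10⁻⁸·9.084×10¹⁰/1190.

α/ε ≈ 8.66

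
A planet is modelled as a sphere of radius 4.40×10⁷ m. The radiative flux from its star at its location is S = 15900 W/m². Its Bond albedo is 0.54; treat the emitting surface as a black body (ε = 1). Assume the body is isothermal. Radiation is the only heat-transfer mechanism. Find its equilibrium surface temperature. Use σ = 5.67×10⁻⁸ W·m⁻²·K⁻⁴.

At equilibrium, absorbed power = emitted power.
Absorbing cross-section = πr² = 6.082×10¹⁵ m²; emitting surface = 4πr² = 2.433×10¹⁶ m² (ratio 4).
(1−a)S·A_cross = εσ·A_surf·T⁴  ⇒  T⁴ = (1−a)S/(4σ).
T⁴ = 0.460·15900/(4·5.67×10⁻⁸) = 3.225×10¹⁰ K⁴.
T = (3.225×10¹⁰)^(1/4).

T ≈ 424 K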